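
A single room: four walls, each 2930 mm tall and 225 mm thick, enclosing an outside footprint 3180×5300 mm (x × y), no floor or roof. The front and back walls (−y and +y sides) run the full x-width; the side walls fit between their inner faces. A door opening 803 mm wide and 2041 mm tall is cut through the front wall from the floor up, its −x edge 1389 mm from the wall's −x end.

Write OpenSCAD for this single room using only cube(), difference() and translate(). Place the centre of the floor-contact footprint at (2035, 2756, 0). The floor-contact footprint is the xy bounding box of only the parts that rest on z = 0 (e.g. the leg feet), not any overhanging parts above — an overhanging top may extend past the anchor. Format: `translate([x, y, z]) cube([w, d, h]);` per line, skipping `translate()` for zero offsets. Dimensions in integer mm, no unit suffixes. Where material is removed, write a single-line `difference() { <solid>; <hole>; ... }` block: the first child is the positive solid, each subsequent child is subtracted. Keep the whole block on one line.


difference() { translate([445, 106, 0]) cube([3180, 225, 2930]); translate([1834, 106, 0]) cube([803, 225, 2041]); }
translate([445, 5181, 0]) cube([3180, 225, 2930]);
translate([445, 331, 0]) cube([225, 4850, 2930]);
translate([3400, 331, 0]) cube([225, 4850, 2930]);


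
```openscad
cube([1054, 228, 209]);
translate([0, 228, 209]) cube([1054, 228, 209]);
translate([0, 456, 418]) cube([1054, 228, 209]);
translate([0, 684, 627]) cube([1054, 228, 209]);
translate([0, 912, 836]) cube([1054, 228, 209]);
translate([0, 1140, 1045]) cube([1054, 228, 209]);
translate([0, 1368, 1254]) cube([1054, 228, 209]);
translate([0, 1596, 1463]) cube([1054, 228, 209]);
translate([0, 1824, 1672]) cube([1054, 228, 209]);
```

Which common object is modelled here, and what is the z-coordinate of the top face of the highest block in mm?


A staircase. The total rise is 1881 mm.

9 identical blocks, each offset up and back from the previous — a staircase. Each step is 209 mm tall and there are 9 of them, so the total rise is 9 × 209 = 1881 mm.


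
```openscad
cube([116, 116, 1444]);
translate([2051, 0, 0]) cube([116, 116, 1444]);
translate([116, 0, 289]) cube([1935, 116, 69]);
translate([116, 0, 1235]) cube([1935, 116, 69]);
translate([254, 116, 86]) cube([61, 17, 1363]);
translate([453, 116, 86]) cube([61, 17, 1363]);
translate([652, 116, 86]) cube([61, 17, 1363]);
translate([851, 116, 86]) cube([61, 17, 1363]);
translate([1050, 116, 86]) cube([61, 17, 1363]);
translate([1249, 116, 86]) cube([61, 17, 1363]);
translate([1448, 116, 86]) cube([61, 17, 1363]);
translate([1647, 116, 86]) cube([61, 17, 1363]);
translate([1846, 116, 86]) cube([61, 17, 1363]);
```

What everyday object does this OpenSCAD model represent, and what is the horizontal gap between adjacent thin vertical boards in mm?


A fence section. The picket gap is 138 mm.

Two posts, two rails, 9 pickets — a fence section. Span 1935 mm holds 9 pickets of 61 mm with 10 equal gaps: ⌊(1935 − 9·61) / 10⌋ = 138 mm.


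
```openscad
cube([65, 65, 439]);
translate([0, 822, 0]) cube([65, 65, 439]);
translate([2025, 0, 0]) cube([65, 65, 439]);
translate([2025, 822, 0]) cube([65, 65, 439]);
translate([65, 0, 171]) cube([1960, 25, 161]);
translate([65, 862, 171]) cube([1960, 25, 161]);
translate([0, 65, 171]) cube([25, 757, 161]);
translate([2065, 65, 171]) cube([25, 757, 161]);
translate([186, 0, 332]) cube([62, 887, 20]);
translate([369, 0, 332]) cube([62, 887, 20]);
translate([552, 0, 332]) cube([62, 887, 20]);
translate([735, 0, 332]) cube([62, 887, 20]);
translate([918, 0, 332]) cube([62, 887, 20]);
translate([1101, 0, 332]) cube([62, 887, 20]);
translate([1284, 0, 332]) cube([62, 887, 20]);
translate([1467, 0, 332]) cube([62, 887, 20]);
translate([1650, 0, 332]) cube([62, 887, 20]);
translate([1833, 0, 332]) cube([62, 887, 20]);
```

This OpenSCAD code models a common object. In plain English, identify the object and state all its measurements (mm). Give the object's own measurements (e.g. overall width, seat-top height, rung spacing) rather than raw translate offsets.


A bed frame 2090 mm long (x) by 887 mm wide (y). Four 65×65 mm corner posts, 439 mm tall, at the corners of the footprint. Four rails of 25 mm thickness and 161 mm height run between adjacent posts with their undersides at z = 171 mm, their outer faces flush with the outside of the frame (the two x-running rails run between the posts' inner faces; the two y-running rails run between the posts' inner faces). 10 slats, each 62 mm wide (x) and 20 mm thick, lie across the top of the two x-running rails, running the full 887 mm width of the frame in y; along x they sit between the end posts with a 121 mm gap after the −x posts and between neighbouring slats, leaving 130 mm before the +x posts.


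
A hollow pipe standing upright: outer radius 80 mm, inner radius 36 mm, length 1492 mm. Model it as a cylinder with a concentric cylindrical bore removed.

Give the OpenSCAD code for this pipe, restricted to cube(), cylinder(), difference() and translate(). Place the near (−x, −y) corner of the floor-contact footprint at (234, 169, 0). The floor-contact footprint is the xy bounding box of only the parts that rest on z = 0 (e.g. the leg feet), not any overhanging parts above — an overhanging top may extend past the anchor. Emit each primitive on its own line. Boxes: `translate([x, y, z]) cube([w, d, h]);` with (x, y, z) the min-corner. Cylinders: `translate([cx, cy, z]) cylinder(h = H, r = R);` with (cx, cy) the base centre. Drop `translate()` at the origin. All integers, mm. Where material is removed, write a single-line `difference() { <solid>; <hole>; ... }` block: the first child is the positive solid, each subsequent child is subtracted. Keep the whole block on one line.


difference() { translate([314, 249, 0]) cylinder(h = 1492, r = 80); translate([314, 249, 0]) cylinder(h = 1492, r = 36); }


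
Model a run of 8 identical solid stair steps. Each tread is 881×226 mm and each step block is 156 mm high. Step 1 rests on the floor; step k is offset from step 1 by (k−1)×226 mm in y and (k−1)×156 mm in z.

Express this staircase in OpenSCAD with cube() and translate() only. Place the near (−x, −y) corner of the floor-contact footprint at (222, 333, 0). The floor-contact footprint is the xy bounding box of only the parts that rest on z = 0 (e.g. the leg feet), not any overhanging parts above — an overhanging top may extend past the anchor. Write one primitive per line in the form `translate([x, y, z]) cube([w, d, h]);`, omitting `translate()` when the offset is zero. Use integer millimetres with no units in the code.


translate([222, 333, 0]) cube([881, 226, 156]);
translate([222, 559, 156]) cube([881, 226, 156]);
translate([222, 785, 312]) cube([881, 226, 156]);
translate([222, 1011, 468]) cube([881, 226, 156]);
translate([222, 1237, 624]) cube([881, 226, 156]);
translate([222, 1463, 780]) cube([881, 226, 156]);
translate([222, 1689, 936]) cube([881, 226, 156]);
translate([222, 1915, 1092]) cube([881, 226, 156]);


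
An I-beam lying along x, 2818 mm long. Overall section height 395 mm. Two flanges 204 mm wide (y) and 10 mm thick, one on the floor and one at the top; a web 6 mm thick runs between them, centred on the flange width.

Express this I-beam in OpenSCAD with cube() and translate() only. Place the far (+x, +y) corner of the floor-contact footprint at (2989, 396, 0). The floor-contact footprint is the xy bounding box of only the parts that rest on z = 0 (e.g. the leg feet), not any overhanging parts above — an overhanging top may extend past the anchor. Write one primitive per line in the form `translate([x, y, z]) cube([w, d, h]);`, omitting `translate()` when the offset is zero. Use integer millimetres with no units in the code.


translate([171, 192, 0]) cube([2818, 204, 10]);
translate([171, 291, 10]) cube([2818, 6, 375]);
translate([171, 192, 385]) cube([2818, 204, 10]);


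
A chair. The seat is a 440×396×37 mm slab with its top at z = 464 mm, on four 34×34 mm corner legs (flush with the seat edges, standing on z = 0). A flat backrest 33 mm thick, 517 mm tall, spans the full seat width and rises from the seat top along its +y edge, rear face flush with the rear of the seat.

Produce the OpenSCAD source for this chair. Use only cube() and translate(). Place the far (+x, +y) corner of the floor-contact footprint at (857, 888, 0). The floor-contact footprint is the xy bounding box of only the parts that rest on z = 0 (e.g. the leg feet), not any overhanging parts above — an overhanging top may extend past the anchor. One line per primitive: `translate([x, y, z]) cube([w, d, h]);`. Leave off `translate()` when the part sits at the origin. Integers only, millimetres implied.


translate([417, 492, 427]) cube([440, 396, 37]);
translate([417, 492, 0]) cube([34, 34, 427]);
translate([823, 492, 0]) cube([34, 34, 427]);
translate([417, 854, 0]) cube([34, 34, 427]);
translate([823, 854, 0]) cube([34, 34, 427]);
translate([417, 855, 464]) cube([440, 33, 517]);


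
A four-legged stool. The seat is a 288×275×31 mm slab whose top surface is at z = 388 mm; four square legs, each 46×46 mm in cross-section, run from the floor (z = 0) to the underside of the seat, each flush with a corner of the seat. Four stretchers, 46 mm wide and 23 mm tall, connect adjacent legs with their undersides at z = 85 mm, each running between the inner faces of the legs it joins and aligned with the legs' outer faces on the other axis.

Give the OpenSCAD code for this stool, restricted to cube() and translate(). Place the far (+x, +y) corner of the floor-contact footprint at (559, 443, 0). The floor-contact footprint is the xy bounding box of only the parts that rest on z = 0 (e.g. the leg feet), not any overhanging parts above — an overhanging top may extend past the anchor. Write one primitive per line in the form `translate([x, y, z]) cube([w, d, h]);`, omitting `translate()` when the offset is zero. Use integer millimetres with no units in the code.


translate([271, 168, 357]) cube([288, 275, 31]);
translate([271, 168, 0]) cube([46, 46, 357]);
translate([513, 168, 0]) cube([46, 46, 357]);
translate([271, 397, 0]) cube([46, 46, 357]);
translate([513, 397, 0]) cube([46, 46, 357]);
translate([317, 168, 85]) cube([196, 46, 23]);
translate([317, 397, 85]) cube([196, 46, 23]);
translate([271, 214, 85]) cube([46, 183, 23]);
translate([513, 214, 85]) cube([46, 183, 23]);


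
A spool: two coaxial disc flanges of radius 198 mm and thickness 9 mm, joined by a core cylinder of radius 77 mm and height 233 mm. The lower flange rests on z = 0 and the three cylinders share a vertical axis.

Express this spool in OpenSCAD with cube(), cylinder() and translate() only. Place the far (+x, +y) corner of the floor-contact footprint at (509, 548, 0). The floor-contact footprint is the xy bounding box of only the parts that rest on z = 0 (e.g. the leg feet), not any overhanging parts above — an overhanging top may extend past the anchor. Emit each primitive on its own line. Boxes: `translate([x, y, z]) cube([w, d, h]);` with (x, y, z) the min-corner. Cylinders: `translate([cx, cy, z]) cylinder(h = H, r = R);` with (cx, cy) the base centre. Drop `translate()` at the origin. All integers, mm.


translate([311, 350, 0]) cylinder(h = 9, r = 198);
translate([311, 350, 9]) cylinder(h = 233, r = 77);
translate([311, 350, 242]) cylinder(h = 9, r = 198);


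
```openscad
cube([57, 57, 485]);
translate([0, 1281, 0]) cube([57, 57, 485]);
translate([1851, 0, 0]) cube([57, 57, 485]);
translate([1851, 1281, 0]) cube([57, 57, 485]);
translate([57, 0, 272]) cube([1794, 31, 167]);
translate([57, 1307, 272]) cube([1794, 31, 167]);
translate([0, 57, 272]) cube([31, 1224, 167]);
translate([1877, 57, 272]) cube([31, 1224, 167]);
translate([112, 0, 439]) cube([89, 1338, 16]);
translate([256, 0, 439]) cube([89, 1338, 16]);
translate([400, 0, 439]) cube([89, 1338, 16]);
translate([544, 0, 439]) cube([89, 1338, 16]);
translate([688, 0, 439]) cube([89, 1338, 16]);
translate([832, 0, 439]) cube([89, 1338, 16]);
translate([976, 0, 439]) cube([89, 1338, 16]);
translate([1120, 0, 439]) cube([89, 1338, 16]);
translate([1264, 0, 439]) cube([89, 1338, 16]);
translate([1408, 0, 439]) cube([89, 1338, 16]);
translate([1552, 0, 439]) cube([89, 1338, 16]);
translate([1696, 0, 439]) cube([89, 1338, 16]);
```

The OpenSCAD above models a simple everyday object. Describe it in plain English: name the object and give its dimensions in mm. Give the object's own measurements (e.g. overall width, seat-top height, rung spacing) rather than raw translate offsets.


A bed frame 1908 mm long (x) by 1338 mm wide (y). Four 57×57 mm corner posts, 485 mm tall, at the corners of the footprint. Four rails of 31 mm thickness and 167 mm height run between adjacent posts with their undersides at z = 272 mm, their outer faces flush with the outside of the frame (the two x-running rails run between the posts' inner faces; the two y-running rails run between the posts' inner faces). 12 slats, each 89 mm wide (x) and 16 mm thick, lie across the top of the two x-running rails, running the full 1338 mm width of the frame in y; along x they sit between the end posts with a 55 mm gap after the −x posts and between neighbouring slats, leaving 66 mm before the +x posts.


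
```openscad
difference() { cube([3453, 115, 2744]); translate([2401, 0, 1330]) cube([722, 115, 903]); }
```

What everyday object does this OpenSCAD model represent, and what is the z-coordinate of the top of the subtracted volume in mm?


A wall with a window opening. The window head height is 2233 mm.

A wall with a rectangular opening subtracted — a window. Sill at z = 1330, opening 903 mm tall, so the head is at 1330 + 903 = 2233 mm.


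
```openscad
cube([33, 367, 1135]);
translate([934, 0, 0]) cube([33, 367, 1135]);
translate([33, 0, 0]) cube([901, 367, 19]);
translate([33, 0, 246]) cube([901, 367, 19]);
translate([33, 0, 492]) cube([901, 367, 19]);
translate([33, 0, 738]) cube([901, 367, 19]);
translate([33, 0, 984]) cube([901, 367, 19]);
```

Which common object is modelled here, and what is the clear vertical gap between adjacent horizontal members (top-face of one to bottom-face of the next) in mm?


A bookshelf. The clear shelf gap is 227 mm.

Two tall side panels with 5 horizontal boards between them — a bookshelf. The first two shelf undersides are at z = 0 and z = 246; with shelf thickness 19, the clear gap is 246 − 0 − 19 = 227 mm.


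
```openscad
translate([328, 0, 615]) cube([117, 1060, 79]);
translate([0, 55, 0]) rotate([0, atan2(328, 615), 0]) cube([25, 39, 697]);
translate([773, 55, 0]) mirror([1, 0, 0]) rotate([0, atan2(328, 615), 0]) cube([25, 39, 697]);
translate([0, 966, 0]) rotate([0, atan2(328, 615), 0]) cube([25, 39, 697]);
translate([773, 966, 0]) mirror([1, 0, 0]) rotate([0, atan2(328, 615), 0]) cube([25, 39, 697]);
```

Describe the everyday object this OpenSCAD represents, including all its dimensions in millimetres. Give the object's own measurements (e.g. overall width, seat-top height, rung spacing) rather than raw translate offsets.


A sawhorse. A 117×1060×79 mm beam (x, y, z) sits on two A-frame leg pairs. Each pair is two raked legs of 25×39 mm section (39 mm along y) splaying symmetrically in x. Each leg rises 615 mm vertically over 328 mm of horizontal reach and is 697 mm long along its own axis. Every leg's outer bottom edge rests on the floor and its outer top edge meets a bottom edge of the beam — the left legs (tilting toward +x) meet the beam's −x bottom edge, the right legs (their mirror images, tilting toward −x) meet its +x bottom edge — so the leg tops tuck under the beam, the beam's underside is 615 mm above the floor, and the feet are 773 mm apart outside-to-outside with the beam centred between them. The two leg pairs are set in 55 mm from either end of the beam.


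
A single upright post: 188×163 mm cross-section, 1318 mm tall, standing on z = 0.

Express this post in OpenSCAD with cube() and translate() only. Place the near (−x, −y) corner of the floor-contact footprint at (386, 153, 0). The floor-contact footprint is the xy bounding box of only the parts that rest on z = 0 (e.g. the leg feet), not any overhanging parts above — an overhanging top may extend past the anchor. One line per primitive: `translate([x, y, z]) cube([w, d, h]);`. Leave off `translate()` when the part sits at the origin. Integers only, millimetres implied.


translate([386, 153, 0]) cube([188, 163, 1318]);


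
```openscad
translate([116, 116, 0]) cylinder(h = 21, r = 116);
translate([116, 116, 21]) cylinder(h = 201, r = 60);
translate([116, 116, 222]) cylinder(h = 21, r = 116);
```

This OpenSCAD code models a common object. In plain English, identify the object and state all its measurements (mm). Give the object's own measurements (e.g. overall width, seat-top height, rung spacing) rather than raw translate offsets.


A spool: two coaxial disc flanges of radius 116 mm and thickness 21 mm, joined by a core cylinder of radius 60 mm and height 201 mm. The lower flange rests on z = 0 and the three cylinders share a vertical axis.


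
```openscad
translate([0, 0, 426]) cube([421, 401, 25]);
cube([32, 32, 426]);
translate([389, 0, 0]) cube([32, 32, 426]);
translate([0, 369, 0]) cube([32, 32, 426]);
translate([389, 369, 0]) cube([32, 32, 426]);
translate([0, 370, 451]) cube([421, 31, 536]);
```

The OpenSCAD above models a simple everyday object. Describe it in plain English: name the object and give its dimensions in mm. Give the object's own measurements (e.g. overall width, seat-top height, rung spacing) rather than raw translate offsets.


A chair. The seat is a 421×401×25 mm slab with its top at z = 451 mm, on four 32×32 mm corner legs (flush with the seat edges, standing on z = 0). A flat backrest 31 mm thick, 536 mm tall, spans the full seat width and rises from the seat top along its +y edge, rear face flush with the rear of the seat.


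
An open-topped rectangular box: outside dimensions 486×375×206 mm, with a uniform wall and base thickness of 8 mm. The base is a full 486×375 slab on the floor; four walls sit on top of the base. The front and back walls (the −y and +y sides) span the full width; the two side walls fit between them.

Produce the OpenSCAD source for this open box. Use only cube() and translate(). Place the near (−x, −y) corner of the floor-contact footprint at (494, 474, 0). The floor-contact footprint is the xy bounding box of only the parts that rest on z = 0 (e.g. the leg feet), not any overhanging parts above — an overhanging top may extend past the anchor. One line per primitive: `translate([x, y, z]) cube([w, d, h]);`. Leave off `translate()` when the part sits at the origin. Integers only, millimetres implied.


translate([494, 474, 0]) cube([486, 375, 8]);
translate([494, 474, 8]) cube([486, 8, 198]);
translate([494, 841, 8]) cube([486, 8, 198]);
translate([494, 482, 8]) cube([8, 359, 198]);
translate([972, 482, 8]) cube([8, 359, 198]);


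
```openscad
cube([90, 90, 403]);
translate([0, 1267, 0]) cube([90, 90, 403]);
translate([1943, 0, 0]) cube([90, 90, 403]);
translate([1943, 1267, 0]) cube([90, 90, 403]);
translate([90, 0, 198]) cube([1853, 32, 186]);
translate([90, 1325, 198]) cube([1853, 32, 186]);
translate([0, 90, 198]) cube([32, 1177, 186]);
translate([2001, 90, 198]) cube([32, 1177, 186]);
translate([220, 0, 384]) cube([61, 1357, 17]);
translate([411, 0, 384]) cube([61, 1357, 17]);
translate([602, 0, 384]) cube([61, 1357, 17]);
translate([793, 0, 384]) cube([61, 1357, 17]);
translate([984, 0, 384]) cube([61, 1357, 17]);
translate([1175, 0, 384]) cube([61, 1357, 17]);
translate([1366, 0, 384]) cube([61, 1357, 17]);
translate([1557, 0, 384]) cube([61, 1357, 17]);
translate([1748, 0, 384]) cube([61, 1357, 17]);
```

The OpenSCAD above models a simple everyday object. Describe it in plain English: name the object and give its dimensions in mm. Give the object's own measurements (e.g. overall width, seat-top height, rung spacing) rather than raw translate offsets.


A bed frame 2033 mm long (x) by 1357 mm wide (y). Four 90×90 mm corner posts, 403 mm tall, at the corners of the footprint. Four rails of 32 mm thickness and 186 mm height run between adjacent posts with their undersides at z = 198 mm, their outer faces flush with the outside of the frame (the two x-running rails run between the posts' inner faces; the two y-running rails run between the posts' inner faces). 9 slats, each 61 mm wide (x) and 17 mm thick, lie across the top of the two x-running rails, running the full 1357 mm width of the frame in y; along x they sit between the end posts with a 130 mm gap after the −x posts and between neighbouring slats, leaving 134 mm before the +x posts.


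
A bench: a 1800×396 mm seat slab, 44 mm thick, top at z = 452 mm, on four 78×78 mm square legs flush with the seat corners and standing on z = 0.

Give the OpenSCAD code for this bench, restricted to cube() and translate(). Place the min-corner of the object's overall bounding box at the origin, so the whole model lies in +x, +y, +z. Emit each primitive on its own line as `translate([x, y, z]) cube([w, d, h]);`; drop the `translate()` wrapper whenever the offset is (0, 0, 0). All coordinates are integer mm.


translate([0, 0, 408]) cube([1800, 396, 44]);
cube([78, 78, 408]);
translate([0, 318, 0]) cube([78, 78, 408]);
translate([1722, 0, 0]) cube([78, 78, 408]);
translate([1722, 318, 0]) cube([78, 78, 408]);


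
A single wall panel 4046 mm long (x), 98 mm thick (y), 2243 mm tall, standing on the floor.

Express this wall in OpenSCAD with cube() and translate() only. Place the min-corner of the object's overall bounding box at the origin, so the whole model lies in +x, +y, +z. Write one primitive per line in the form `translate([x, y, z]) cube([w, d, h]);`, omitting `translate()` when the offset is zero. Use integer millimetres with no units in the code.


cube([4046, 98, 2243]);


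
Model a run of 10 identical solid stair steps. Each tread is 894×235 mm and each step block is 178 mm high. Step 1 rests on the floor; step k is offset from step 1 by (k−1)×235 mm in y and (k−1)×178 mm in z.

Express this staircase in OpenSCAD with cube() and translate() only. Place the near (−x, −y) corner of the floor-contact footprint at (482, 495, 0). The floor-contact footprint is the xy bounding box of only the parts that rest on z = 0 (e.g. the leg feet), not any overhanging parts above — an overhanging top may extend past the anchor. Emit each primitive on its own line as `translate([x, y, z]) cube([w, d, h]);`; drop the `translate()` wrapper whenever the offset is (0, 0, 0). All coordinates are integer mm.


translate([482, 495, 0]) cube([894, 235, 178]);
translate([482, 730, 178]) cube([894, 235, 178]);
translate([482, 965, 356]) cube([894, 235, 178]);
translate([482, 1200, 534]) cube([894, 235, 178]);
translate([482, 1435, 712]) cube([894, 235, 178]);
translate([482, 1670, 890]) cube([894, 235, 178]);
translate([482, 1905, 1068]) cube([894, 235, 178]);
translate([482, 2140, 1246]) cube([894, 235, 178]);
translate([482, 2375, 1424]) cube([894, 235, 178]);
translate([482, 2610, 1602]) cube([894, 235, 178]);


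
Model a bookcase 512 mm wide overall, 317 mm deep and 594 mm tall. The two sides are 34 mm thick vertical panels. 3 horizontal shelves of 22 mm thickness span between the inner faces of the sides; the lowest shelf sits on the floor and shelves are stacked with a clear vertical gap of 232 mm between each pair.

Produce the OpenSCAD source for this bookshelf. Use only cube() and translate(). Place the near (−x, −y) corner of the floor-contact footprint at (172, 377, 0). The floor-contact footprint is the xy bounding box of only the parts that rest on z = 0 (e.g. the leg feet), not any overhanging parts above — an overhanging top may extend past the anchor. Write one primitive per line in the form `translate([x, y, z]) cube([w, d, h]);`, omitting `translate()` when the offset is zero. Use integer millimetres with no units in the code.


translate([172, 377, 0]) cube([34, 317, 594]);
translate([650, 377, 0]) cube([34, 317, 594]);
translate([206, 377, 0]) cube([444, 317, 22]);
translate([206, 377, 254]) cube([444, 317, 22]);
translate([206, 377, 508]) cube([444, 317, 22]);


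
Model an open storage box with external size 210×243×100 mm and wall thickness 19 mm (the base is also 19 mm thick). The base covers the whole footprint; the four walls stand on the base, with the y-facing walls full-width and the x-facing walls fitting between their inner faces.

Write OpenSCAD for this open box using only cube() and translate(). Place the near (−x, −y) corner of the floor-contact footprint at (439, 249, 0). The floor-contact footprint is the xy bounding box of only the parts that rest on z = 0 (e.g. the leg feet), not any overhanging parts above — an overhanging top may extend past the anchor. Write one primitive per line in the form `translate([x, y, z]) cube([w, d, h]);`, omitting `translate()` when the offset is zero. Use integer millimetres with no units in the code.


translate([439, 249, 0]) cube([210, 243, 19]);
translate([439, 249, 19]) cube([210, 19, 81]);
translate([439, 473, 19]) cube([210, 19, 81]);
translate([439, 268, 19]) cube([19, 205, 81]);
translate([630, 268, 19]) cube([19, 205, 81]);


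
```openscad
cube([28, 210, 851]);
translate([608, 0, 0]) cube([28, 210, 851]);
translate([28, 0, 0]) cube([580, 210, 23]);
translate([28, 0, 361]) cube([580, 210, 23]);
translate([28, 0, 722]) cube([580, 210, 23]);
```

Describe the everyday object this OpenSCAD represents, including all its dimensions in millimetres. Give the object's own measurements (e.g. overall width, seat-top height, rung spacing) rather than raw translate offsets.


An open bookshelf. Two side panels, each 28 mm thick, 210 mm deep and 851 mm tall, stand 636 mm apart (outside-to-outside). Between them sit 3 shelves, each 23 mm thick and 210 mm deep, spanning the full gap between the sides. The bottom shelf rests on the floor (its underside at z = 0) and the clear gap between one shelf's top and the next shelf's underside is 338 mm.


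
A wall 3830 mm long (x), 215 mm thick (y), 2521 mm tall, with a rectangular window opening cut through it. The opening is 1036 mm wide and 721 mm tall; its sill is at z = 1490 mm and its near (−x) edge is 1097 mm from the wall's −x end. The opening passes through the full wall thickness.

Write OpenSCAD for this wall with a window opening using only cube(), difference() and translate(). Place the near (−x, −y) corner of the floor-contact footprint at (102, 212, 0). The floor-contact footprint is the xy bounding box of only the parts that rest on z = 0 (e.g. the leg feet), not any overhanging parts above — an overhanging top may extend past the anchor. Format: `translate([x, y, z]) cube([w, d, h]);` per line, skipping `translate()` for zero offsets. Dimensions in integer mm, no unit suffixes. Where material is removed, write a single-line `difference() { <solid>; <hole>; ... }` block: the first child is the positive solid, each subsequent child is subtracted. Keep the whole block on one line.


difference() { translate([102, 212, 0]) cube([3830, 215, 2521]); translate([1199, 212, 1490]) cube([1036, 215, 721]); }


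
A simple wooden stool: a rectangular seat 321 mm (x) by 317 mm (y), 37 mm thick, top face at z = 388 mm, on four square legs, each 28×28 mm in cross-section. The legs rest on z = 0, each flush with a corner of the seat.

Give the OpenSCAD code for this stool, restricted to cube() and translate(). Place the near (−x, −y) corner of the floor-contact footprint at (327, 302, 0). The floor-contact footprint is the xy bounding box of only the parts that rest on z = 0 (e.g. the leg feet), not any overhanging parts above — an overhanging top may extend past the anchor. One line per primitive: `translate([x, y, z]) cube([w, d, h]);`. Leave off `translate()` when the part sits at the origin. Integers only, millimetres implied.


translate([327, 302, 351]) cube([321, 317, 37]);
translate([327, 302, 0]) cube([28, 28, 351]);
translate([620, 302, 0]) cube([28, 28, 351]);
translate([327, 591, 0]) cube([28, 28, 351]);
translate([620, 591, 0]) cube([28, 28, 351]);


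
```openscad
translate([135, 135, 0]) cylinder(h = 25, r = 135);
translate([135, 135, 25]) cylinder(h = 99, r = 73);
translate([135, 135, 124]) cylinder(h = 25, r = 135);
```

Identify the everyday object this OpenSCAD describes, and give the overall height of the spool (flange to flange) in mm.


A spool. The overall height is 149 mm.

Three coaxial cylinders, large–small–large — a spool. Two 25 mm flanges and a 99 mm core give 25 + 99 + 25 = 149 mm.


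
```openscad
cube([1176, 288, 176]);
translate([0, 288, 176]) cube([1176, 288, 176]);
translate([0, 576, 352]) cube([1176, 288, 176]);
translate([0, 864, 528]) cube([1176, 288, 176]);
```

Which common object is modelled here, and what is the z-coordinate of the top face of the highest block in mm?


A staircase. The total rise is 704 mm.

4 identical blocks, each offset up and back from the previous — a staircase. Each step is 176 mm tall and there are 4 of them, so the total rise is 4 × 176 = 704 mm.


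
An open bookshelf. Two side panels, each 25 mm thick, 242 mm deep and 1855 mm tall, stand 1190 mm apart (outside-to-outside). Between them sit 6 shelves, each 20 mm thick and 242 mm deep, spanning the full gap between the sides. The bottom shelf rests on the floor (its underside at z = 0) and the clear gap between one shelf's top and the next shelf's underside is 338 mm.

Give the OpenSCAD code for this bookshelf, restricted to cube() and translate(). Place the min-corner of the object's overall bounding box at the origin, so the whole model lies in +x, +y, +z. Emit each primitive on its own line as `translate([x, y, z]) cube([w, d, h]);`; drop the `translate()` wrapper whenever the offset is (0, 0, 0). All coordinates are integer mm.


cube([25, 242, 1855]);
translate([1165, 0, 0]) cube([25, 242, 1855]);
translate([25, 0, 0]) cube([1140, 242, 20]);
translate([25, 0, 358]) cube([1140, 242, 20]);
translate([25, 0, 716]) cube([1140, 242, 20]);
translate([25, 0, 1074]) cube([1140, 242, 20]);
translate([25, 0, 1432]) cube([1140, 242, 20]);
translate([25, 0, 1790]) cube([1140, 242, 20]);


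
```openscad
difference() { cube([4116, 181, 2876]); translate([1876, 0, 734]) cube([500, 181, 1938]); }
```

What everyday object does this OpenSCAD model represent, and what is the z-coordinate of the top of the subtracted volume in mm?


A wall with a window opening. The window head height is 2672 mm.

A wall with a rectangular opening subtracted — a window. Sill at z = 734, opening 1938 mm tall, so the head is at 734 + 1938 = 2672 mm.


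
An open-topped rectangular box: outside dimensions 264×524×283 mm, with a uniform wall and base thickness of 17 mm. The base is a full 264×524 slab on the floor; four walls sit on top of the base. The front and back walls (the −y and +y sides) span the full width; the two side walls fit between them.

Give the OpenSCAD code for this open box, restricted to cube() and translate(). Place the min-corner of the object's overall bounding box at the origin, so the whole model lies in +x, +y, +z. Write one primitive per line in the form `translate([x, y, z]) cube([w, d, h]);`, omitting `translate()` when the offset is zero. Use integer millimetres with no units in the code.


cube([264, 524, 17]);
translate([0, 0, 17]) cube([264, 17, 266]);
translate([0, 507, 17]) cube([264, 17, 266]);
translate([0, 17, 17]) cube([17, 490, 266]);
translate([247, 17, 17]) cube([17, 490, 266]);


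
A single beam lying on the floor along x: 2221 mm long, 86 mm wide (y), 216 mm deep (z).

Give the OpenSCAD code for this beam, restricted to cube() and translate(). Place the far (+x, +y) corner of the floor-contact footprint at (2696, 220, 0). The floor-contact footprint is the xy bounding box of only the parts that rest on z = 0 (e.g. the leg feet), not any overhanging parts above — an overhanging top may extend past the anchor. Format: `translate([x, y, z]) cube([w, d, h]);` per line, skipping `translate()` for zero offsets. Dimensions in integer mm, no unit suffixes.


translate([475, 134, 0]) cube([2221, 86, 216]);


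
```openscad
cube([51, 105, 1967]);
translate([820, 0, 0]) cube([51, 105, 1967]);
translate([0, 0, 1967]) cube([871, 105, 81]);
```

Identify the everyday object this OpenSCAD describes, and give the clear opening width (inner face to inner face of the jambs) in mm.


A door frame. The clear opening width is 769 mm.

Two 1967 mm tall posts with a header on top — a door frame. The left jamb is 51 mm wide at x = 0; the right jamb starts at x = 820. The clear opening is 820 − 51 = 769 mm.


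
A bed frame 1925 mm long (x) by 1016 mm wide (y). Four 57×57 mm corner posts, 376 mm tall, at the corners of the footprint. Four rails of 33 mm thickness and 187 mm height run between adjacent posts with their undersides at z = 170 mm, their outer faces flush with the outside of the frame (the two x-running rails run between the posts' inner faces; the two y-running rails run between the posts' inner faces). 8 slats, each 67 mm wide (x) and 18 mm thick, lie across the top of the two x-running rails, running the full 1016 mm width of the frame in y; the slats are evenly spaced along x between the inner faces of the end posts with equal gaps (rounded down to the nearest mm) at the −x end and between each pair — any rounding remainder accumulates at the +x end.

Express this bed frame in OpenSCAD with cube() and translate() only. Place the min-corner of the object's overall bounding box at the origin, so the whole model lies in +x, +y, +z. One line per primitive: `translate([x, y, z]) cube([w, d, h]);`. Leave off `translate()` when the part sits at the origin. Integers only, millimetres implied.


cube([57, 57, 376]);
translate([0, 959, 0]) cube([57, 57, 376]);
translate([1868, 0, 0]) cube([57, 57, 376]);
translate([1868, 959, 0]) cube([57, 57, 376]);
translate([57, 0, 170]) cube([1811, 33, 187]);
translate([57, 983, 170]) cube([1811, 33, 187]);
translate([0, 57, 170]) cube([33, 902, 187]);
translate([1892, 57, 170]) cube([33, 902, 187]);
translate([198, 0, 357]) cube([67, 1016, 18]);
translate([406, 0, 357]) cube([67, 1016, 18]);
translate([614, 0, 357]) cube([67, 1016, 18]);
translate([822, 0, 357]) cube([67, 1016, 18]);
translate([1030, 0, 357]) cube([67, 1016, 18]);
translate([1238, 0, 357]) cube([67, 1016, 18]);
translate([1446, 0, 357]) cube([67, 1016, 18]);
translate([1654, 0, 357]) cube([67, 1016, 18]);


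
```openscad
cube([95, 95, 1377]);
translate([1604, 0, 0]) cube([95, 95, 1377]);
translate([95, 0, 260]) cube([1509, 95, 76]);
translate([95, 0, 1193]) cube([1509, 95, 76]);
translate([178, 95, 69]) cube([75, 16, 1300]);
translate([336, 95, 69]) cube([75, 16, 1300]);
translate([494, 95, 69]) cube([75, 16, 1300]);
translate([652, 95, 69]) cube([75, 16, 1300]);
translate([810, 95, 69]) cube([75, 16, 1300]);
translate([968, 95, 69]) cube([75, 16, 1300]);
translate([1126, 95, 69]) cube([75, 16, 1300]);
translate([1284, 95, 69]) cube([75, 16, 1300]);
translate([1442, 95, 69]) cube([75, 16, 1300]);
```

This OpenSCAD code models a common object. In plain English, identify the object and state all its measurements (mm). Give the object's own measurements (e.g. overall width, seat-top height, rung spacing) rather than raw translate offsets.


A fence section. Two 95×95 mm posts, 1377 mm tall, stand on the floor with a clear span of 1509 mm between their inner faces. Two horizontal rails of 95×76 mm section span the gap between the posts with their undersides at z = 260 mm and z = 1193 mm, flush with the posts' −y face. 9 pickets, each 75 mm wide, 16 mm thick and 1300 mm tall, are fixed to the +y face of the rails with their bottoms at z = 69 mm, spaced across the span with a 83 mm gap after the −x post and between neighbouring pickets, with 87 mm left before the +x post.


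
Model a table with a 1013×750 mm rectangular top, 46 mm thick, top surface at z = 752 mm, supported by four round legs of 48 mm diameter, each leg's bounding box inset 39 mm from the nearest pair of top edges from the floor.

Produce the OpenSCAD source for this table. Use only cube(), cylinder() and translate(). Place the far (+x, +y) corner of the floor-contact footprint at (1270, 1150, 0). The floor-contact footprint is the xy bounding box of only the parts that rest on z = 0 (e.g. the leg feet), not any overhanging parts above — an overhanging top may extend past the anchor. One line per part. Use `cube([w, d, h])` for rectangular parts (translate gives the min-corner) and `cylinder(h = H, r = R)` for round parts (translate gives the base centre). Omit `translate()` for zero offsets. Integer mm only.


translate([296, 439, 706]) cube([1013, 750, 46]);
translate([359, 502, 0]) cylinder(h = 706, r = 24);
translate([1246, 502, 0]) cylinder(h = 706, r = 24);
translate([359, 1126, 0]) cylinder(h = 706, r = 24);
translate([1246, 1126, 0]) cylinder(h = 706, r = 24);


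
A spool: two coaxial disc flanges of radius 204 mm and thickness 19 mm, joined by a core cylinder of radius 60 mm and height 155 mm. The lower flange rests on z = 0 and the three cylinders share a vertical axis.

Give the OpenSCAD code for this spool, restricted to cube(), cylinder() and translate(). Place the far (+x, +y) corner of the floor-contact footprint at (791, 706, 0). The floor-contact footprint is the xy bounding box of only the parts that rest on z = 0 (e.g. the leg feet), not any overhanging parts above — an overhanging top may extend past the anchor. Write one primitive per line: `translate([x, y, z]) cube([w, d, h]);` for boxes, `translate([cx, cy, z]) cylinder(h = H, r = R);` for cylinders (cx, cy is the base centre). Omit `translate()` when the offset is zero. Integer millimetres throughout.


translate([587, 502, 0]) cylinder(h = 19, r = 204);
translate([587, 502, 19]) cylinder(h = 155, r = 60);
translate([587, 502, 174]) cylinder(h = 19, r = 204);


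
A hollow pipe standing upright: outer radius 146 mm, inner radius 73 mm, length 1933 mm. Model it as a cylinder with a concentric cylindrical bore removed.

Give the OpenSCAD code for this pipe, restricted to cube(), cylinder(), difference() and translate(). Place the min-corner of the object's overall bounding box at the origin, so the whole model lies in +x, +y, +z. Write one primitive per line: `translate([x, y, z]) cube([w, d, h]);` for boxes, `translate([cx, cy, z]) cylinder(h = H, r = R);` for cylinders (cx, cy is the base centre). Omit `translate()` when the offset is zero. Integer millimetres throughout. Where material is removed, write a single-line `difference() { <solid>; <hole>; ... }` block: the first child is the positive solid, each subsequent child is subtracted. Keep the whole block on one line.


difference() { translate([146, 146, 0]) cylinder(h = 1933, r = 146); translate([146, 146, 0]) cylinder(h = 1933, r = 73); }


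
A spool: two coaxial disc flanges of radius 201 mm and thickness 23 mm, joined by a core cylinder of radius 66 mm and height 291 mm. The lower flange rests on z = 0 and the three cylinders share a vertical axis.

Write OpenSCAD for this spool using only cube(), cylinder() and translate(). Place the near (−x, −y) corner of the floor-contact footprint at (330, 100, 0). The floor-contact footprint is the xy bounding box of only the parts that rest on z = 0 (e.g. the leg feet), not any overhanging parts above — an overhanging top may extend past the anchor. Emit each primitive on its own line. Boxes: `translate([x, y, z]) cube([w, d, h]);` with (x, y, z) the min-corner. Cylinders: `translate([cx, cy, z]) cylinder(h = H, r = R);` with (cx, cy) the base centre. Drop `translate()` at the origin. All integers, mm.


translate([531, 301, 0]) cylinder(h = 23, r = 201);
translate([531, 301, 23]) cylinder(h = 291, r = 66);
translate([531, 301, 314]) cylinder(h = 23, r = 201);


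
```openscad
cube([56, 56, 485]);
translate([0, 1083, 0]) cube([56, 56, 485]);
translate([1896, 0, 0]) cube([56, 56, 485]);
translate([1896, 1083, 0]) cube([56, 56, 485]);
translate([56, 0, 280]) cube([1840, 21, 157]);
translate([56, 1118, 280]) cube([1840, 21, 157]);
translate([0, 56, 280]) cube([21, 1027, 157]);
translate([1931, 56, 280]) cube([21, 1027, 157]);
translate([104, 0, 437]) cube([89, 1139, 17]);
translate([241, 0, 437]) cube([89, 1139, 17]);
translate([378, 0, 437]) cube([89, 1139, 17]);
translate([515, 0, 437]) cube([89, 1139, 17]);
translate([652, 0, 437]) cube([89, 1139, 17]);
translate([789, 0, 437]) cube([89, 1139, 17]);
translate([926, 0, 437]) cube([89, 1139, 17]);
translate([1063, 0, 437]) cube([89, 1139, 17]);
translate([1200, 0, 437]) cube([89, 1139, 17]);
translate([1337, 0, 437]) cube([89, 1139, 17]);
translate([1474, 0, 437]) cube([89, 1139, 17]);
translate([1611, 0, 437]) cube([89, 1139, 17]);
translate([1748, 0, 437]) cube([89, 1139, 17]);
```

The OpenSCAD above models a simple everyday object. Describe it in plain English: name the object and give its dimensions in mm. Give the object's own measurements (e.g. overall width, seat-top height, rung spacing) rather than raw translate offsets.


A bed frame 1952 mm long (x) by 1139 mm wide (y). Four 56×56 mm corner posts, 485 mm tall, at the corners of the footprint. Four rails of 21 mm thickness and 157 mm height run between adjacent posts with their undersides at z = 280 mm, their outer faces flush with the outside of the frame (the two x-running rails run between the posts' inner faces; the two y-running rails run between the posts' inner faces). 13 slats, each 89 mm wide (x) and 17 mm thick, lie across the top of the two x-running rails, running the full 1139 mm width of the frame in y; along x they sit between the end posts with a 48 mm gap after the −x posts and between neighbouring slats, leaving 59 mm before the +x posts.
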